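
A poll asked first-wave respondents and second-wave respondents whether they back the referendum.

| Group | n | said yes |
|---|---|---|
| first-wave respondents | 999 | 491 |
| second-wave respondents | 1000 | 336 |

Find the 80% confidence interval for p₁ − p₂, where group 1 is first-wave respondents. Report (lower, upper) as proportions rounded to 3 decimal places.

(0.128, 0.183)

p̂₁ = 491/999 = 0.4915 and p̂₂ = 336/1000 = 0.3360.
SE₁ = √(p̂₁(1−p̂₁)/n₁) = √(0.4915·0.5085/999) = 0.01582; SE₂ = √(0.3360·0.6640/1000) = 0.01494.
Independent samples: SE of the difference = √(SE₁² + SE₂²) = √(0.0002502724 + 0.0002232036) = 0.02176.
z* for 80% confidence is 1.282, so the margin of error is 1.282 × 0.02176 = 0.02790.
Point estimate p̂₁ − p̂₂ = 0.4915 − 0.3360 = 0.1555.
0.1555 ± 0.02790 → (0.128, 0.183).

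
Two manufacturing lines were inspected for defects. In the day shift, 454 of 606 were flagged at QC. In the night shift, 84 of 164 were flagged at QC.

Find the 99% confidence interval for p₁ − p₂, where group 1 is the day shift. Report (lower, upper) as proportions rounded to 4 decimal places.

p̂₁ = 454/606 = 0.7492 and p̂₂ = 84/164 = 0.5122.
SE₁ = √(p̂₁(1−p̂₁)/n₁) = √(0.7492·0.2508/606) = 0.01761; SE₂ = √(0.5122·0.4878/164) = 0.03903.
Independent samples: SE of the difference = √(SE₁² + SE₂²) = √(0.0003101121 + 0.0015233409) = 0.04282.
z* for 99% confidence is 2.576, so the margin of error is 2.576 × 0.04282 = 0.11030.
Point estimate p̂₁ − p̂₂ = 0.7492 − 0.5122 = 0.2370.
0.2370 ± 0.11030 → (0.1267, 0.3473).

(0.1267, 0.3473)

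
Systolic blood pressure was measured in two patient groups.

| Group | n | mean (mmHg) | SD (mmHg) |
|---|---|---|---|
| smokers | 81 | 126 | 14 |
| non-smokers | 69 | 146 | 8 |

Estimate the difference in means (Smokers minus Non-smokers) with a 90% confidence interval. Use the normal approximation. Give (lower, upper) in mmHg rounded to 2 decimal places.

Standard errors of each mean: 14/√81 = 1.5556 and 8/√69 = 0.9631.
SE(x̄₁ − x̄₂) = √(1.5556² + 0.9631²) = 1.8296 for independent samples with unequal variances.
With z* = 1.645, the margin is 1.645 × 1.8296 = 3.0097.
x̄₁ − x̄₂ = 126 − 146 = -20.0000; the interval is -20.0000 ± 3.0097 = (-23.01, -16.99).

(-23.01, -16.99)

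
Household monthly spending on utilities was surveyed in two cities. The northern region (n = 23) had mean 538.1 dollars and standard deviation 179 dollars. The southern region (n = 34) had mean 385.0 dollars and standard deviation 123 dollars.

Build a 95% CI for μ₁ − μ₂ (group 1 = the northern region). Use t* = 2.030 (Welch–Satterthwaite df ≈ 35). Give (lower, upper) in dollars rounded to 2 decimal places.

(66.07, 240.13)

Per-group SEs: s₁/√n₁ = 179/√23 = 37.3241, s₂/√n₂ = 123/√34 = 21.0943.
Unpooled SE of the difference: √(1393.08844081 + 444.96949249) = 42.8726.
Margin of error = t* · SE = 2.030 × 42.8726 = 87.0314.
x̄₁ − x̄₂ = 538.1 − 385.0 = 153.1000.
CI: 153.1000 ± 87.0314 = (66.07, 240.13).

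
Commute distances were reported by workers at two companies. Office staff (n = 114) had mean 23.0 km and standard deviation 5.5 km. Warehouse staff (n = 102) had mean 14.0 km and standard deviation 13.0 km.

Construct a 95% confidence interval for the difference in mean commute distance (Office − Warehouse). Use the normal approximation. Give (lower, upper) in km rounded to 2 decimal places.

Per-group SEs: s₁/√n₁ = 5.5/√114 = 0.5151, s₂/√n₂ = 13.0/√102 = 1.2872.
Unpooled SE of the difference: √(0.26532801 + 1.65688384) = 1.3864.
Margin of error = z* · SE = 1.960 × 1.3864 = 2.7173.
x̄₁ − x̄₂ = 23.0 − 14.0 = 9.0000.
CI: 9.0000 ± 2.7173 = (6.28, 11.72).

(6.28, 11.72)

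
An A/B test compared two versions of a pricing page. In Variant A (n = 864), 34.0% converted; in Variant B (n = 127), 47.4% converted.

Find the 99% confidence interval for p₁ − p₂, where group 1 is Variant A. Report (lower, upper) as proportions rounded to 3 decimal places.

Each SE is √(p̂(1−p̂)/n): √(0.3400·0.6600/864) = 0.01612 and √(0.4740·0.5260/127) = 0.04431.
SE(p̂₁ − p̂₂) = √(SE₁² + SE₂²) = √(0.0002598544 + 0.0019633761) = 0.04715, since the two samples are independent.
At 99% confidence z* = 2.576; margin = 2.576 × 0.04715 = 0.12146.
The difference is 0.3400 − 0.4740 = -0.1340, so the interval is -0.1340 ± 0.12146 = (-0.255, -0.013).

(-0.255, -0.013)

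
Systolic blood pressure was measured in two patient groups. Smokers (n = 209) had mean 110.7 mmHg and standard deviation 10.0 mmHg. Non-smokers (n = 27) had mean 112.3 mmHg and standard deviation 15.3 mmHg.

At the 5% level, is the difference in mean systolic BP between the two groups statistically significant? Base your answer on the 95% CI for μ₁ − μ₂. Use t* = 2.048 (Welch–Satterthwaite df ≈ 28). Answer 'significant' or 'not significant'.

SE₁ = s₁/√n₁ = 10.0/√209 = 0.6917; SE₂ = 15.3/√27 = 2.9445.
Independent samples, unequal variances: SE_diff = √(SE₁² + SE₂²) = √(0.47844889 + 8.67008025) = 3.0247.
t* = 2.048, so margin of error = 2.048 × 3.0247 = 6.1946.
Difference in means = 110.7 − 112.3 = -1.6000.
-1.6000 ± 6.1946 → (-7.7946, 4.5946).
The interval (-7.7946, 4.5946) contains 0, so the difference is not significant.

not significant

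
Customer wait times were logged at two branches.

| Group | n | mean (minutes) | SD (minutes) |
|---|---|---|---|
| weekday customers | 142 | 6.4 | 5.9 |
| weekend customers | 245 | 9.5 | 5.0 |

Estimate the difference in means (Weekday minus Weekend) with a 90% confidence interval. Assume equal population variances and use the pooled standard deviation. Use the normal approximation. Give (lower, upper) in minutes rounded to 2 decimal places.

s_p = √[((n₁−1)s₁² + (n₂−1)s₂²)/(n₁+n₂−2)] = √[(141·5.9² + 244·5.0²)/385] = 5.3472.
SE = 5.3472·√(1/142 + 1/245) = 0.5640.
With z* = 1.645, margin = 1.645 × 0.5640 = 0.9278.
x̄₁ − x̄₂ = 6.4 − 9.5 = -3.1000; interval -3.1000 ± 0.9278 = (-4.03, -2.17).

(-4.03, -2.17)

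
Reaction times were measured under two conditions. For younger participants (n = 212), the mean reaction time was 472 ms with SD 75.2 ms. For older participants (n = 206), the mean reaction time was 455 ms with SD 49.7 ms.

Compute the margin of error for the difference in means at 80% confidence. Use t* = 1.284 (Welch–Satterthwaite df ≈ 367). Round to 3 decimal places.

7.984

Per-group SEs: s₁/√n₁ = 75.2/√212 = 5.1648, s₂/√n₂ = 49.7/√206 = 3.4628.
Unpooled SE of the difference: √(26.67515904 + 11.99098384) = 6.2182.
Margin of error = t* · SE = 1.284 × 6.2182 = 7.9842.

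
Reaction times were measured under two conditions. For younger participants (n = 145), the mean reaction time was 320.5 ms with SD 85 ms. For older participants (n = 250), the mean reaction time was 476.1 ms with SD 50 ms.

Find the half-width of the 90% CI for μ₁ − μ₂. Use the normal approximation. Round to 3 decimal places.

Per-group SEs: s₁/√n₁ = 85/√145 = 7.0589, s₂/√n₂ = 50/√250 = 3.1623.
Unpooled SE of the difference: √(49.82806921 + 10.00014129) = 7.7349.
Margin of error = z* · SE = 1.645 × 7.7349 = 12.7239.

12.724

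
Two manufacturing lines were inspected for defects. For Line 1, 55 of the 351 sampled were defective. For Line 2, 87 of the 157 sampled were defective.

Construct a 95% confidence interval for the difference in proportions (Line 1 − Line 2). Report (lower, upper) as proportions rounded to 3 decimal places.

(-0.484, -0.311)

Sample proportions: 55/351 = 0.1567, 87/157 = 0.5541.
Each SE is √(p̂(1−p̂)/n): √(0.1567·0.8433/351) = 0.01940 and √(0.5541·0.4459/157) = 0.03967.
SE(p̂₁ − p̂₂) = √(SE₁² + SE₂²) = √(0.00037636 + 0.0015737089) = 0.04416, since the two samples are independent.
At 95% confidence z* = 1.960; margin = 1.960 × 0.04416 = 0.08655.
The difference is 0.1567 − 0.5541 = -0.3974, so the interval is -0.3974 ± 0.08655 = (-0.484, -0.311).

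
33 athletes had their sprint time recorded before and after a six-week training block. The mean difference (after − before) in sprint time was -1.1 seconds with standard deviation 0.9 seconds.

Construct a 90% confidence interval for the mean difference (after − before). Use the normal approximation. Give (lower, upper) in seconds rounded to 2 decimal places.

This is a matched-pairs design, so SE = s_d/√n = 0.9/√33 = 0.1567.
Margin = 1.645 × 0.1567 = 0.2578; the interval is -1.1 ± 0.2578 = (-1.36, -0.84).

(-1.36, -0.84)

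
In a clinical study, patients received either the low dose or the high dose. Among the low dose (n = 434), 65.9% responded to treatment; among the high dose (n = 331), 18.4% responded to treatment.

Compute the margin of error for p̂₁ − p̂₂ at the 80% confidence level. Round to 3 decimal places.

0.040

SE₁ = √(p̂₁(1−p̂₁)/n₁) = √(0.6590·0.3410/434) = 0.02275; SE₂ = √(0.1840·0.8160/331) = 0.02130.
Independent samples: SE of the difference = √(SE₁² + SE₂²) = √(0.0005175625 + 0.00045369) = 0.03116.
z* for 80% confidence is 1.282, so the margin of error is 1.282 × 0.03116 = 0.03995.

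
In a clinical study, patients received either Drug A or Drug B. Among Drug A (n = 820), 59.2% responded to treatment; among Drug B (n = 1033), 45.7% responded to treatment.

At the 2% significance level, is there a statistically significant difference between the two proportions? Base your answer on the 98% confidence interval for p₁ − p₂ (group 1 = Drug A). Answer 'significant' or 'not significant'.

significant

SE₁ = √(p̂₁(1−p̂₁)/n₁) = √(0.5920·0.4080/820) = 0.01716; SE₂ = √(0.4570·0.5430/1033) = 0.01550.
Independent samples: SE of the difference = √(SE₁² + SE₂²) = √(0.0002944656 + 0.00024025) = 0.02312.
z* for 98% confidence is 2.326, so the margin of error is 2.326 × 0.02312 = 0.05378.
Point estimate p̂₁ − p̂₂ = 0.5920 − 0.4570 = 0.1350.
0.1350 ± 0.05378 → (0.08122, 0.18878).
The interval (0.08122, 0.18878) does not contain 0, so the difference is significant.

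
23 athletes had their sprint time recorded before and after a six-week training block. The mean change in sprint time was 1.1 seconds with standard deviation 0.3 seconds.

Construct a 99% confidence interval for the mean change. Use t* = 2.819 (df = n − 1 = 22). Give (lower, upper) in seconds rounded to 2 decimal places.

(0.92, 1.28)

Paired design: SE = s_d/√n = 0.3/√23 = 0.0626.
t* = 2.819; margin of error = 2.819 × 0.0626 = 0.1765.
1.1 ± 0.1765 → (0.92, 1.28).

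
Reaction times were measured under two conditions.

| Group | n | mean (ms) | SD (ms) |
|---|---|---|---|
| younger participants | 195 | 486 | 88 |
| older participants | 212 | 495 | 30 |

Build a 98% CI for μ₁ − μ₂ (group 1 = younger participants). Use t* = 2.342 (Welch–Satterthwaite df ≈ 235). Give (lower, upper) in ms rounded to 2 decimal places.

(-24.53, 6.53)

Per-group SEs: s₁/√n₁ = 88/√195 = 6.3018, s₂/√n₂ = 30/√212 = 2.0604.
Unpooled SE of the difference: √(39.71268324 + 4.24524816) = 6.6301.
Margin of error = t* · SE = 2.342 × 6.6301 = 15.5277.
x̄₁ − x̄₂ = 486 − 495 = -9.0000.
CI: -9.0000 ± 15.5277 = (-24.53, 6.53).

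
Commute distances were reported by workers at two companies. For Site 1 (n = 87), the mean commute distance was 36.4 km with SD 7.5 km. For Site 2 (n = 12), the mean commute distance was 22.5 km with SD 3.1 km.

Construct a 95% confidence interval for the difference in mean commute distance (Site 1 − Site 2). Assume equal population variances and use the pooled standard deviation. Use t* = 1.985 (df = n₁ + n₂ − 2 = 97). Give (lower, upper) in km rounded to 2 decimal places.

Pooled variance s_p² = [86·7.5² + 11·3.1²] / (87+12−2) = 50.9609, so s_p = 7.1387.
SE_diff = s_p·√(1/n₁ + 1/n₂) = 7.1387·√(1/87 + 1/12) = 2.1983.
t* = 1.985; margin = 1.985 × 2.1983 = 4.3636.
Difference = 36.4 − 22.5 = 13.9000.
13.9000 ± 4.3636 → (9.54, 18.26).

(9.54, 18.26)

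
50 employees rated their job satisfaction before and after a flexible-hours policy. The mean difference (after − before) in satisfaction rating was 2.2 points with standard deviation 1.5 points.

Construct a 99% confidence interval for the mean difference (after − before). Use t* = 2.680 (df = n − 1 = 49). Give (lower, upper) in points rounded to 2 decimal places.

This is a matched-pairs design, so SE = s_d/√n = 1.5/√50 = 0.2121.
Margin = 2.680 × 0.2121 = 0.5684; the interval is 2.2 ± 0.5684 = (1.63, 2.77).

(1.63, 2.77)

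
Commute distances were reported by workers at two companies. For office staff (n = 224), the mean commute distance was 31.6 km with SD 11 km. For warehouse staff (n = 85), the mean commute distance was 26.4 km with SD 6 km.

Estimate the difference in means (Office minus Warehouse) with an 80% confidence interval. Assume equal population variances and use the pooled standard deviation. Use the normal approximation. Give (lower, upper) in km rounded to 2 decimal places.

(3.59, 6.81)

Pooled variance s_p² = [223·11² + 84·6²] / (224+85−2) = 97.7427, so s_p = 9.8865.
SE_diff = s_p·√(1/n₁ + 1/n₂) = 9.8865·√(1/224 + 1/85) = 1.2595.
z* = 1.282; margin = 1.282 × 1.2595 = 1.6147.
Difference = 31.6 − 26.4 = 5.2000.
5.2000 ± 1.6147 → (3.59, 6.81).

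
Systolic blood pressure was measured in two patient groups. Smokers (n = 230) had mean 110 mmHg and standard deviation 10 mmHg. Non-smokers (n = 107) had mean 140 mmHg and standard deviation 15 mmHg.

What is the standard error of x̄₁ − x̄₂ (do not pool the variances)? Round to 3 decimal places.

1.593

Standard errors of each mean: 10/√230 = 0.6594 and 15/√107 = 1.4501.
SE(x̄₁ − x̄₂) = √(0.6594² + 1.4501²) = 1.5930 for independent samples with unequal variances.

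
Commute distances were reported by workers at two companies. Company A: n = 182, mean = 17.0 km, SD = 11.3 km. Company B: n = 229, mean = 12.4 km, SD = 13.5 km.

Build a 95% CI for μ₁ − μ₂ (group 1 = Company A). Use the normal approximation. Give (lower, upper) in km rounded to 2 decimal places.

(2.20, 7.00)

Standard errors of each mean: 11.3/√182 = 0.8376 and 13.5/√229 = 0.8921.
SE(x̄₁ − x̄₂) = √(0.8376² + 0.8921²) = 1.2237 for independent samples with unequal variances.
With z* = 1.960, the margin is 1.960 × 1.2237 = 2.3985.
x̄₁ − x̄₂ = 17.0 − 12.4 = 4.6000; the interval is 4.6000 ± 2.3985 = (2.20, 7.00).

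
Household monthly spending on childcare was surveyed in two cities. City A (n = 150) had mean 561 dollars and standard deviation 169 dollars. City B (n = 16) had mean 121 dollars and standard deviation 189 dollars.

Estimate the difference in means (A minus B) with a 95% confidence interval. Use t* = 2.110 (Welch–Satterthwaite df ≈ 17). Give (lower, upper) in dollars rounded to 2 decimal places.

Per-group SEs: s₁/√n₁ = 169/√150 = 13.7988, s₂/√n₂ = 189/√16 = 47.2500.
Unpooled SE of the difference: √(190.40688144 + 2232.5625) = 49.2237.
Margin of error = t* · SE = 2.110 × 49.2237 = 103.8620.
x̄₁ − x̄₂ = 561 − 121 = 440.0000.
CI: 440.0000 ± 103.8620 = (336.14, 543.86).

(336.14, 543.86)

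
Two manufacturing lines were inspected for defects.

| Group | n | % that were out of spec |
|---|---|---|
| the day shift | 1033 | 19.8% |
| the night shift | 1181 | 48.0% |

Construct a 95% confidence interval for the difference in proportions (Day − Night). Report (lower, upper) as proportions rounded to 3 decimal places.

(-0.319, -0.245)

SE₁ = √(p̂₁(1−p̂₁)/n₁) = √(0.1980·0.8020/1033) = 0.01240; SE₂ = √(0.4800·0.5200/1181) = 0.01454.
Independent samples: SE of the difference = √(SE₁² + SE₂²) = √(0.00015376 + 0.0002114116) = 0.01911.
z* for 95% confidence is 1.960, so the margin of error is 1.960 × 0.01911 = 0.03746.
Point estimate p̂₁ − p̂₂ = 0.1980 − 0.4800 = -0.2820.
-0.2820 ± 0.03746 → (-0.319, -0.245).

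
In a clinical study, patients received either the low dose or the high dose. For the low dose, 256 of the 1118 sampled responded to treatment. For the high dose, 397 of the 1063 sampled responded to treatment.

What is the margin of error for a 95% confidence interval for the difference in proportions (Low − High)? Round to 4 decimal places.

0.0381

p̂₁ = 256/1118 = 0.2290 and p̂₂ = 397/1063 = 0.3735.
SE₁ = √(p̂₁(1−p̂₁)/n₁) = √(0.2290·0.7710/1118) = 0.01257; SE₂ = √(0.3735·0.6265/1063) = 0.01484.
Independent samples: SE of the difference = √(SE₁² + SE₂²) = √(0.0001580049 + 0.0002202256) = 0.01945.
z* for 95% confidence is 1.960, so the margin of error is 1.960 × 0.01945 = 0.03812.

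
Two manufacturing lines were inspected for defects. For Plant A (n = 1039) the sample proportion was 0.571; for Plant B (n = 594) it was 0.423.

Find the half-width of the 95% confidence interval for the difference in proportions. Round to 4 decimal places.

SE₁ = √(p̂₁(1−p̂₁)/n₁) = √(0.5710·0.4290/1039) = 0.01535; SE₂ = √(0.4230·0.5770/594) = 0.02027.
Independent samples: SE of the difference = √(SE₁² + SE₂²) = √(0.0002356225 + 0.0004108729) = 0.02543.
z* for 95% confidence is 1.960, so the margin of error is 1.960 × 0.02543 = 0.04984.

0.0498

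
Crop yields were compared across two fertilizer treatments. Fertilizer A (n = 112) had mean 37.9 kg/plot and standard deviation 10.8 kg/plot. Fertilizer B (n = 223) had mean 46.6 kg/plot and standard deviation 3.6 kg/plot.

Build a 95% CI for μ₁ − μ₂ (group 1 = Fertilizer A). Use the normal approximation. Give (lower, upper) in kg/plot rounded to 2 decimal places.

(-10.76, -6.64)

Per-group SEs: s₁/√n₁ = 10.8/√112 = 1.0205, s₂/√n₂ = 3.6/√223 = 0.2411.
Unpooled SE of the difference: √(1.04142025 + 0.05812921) = 1.0486.
Margin of error = z* · SE = 1.960 × 1.0486 = 2.0553.
x̄₁ − x̄₂ = 37.9 − 46.6 = -8.7000.
CI: -8.7000 ± 2.0553 = (-10.76, -6.64).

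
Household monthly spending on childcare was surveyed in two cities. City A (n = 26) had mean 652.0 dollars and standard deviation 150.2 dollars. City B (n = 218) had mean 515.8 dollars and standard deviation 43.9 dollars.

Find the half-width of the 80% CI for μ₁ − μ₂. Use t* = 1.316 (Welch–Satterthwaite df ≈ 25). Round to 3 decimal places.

38.962

Standard errors of each mean: 150.2/√26 = 29.4566 and 43.9/√218 = 2.9733.
SE(x̄₁ − x̄₂) = √(29.4566² + 2.9733²) = 29.6063 for independent samples with unequal variances.
With t* = 1.316, the margin is 1.316 × 29.6063 = 38.9619.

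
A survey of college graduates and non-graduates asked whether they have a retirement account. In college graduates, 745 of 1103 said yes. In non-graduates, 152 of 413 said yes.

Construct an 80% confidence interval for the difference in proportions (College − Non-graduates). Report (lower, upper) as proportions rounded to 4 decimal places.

p̂₁ = 745/1103 = 0.6754 and p̂₂ = 152/413 = 0.3680.
SE₁ = √(p̂₁(1−p̂₁)/n₁) = √(0.6754·0.3246/1103) = 0.01410; SE₂ = √(0.3680·0.6320/413) = 0.02373.
Independent samples: SE of the difference = √(SE₁² + SE₂²) = √(0.00019881 + 0.0005631129) = 0.02760.
z* for 80% confidence is 1.282, so the margin of error is 1.282 × 0.02760 = 0.03538.
Point estimate p̂₁ − p̂₂ = 0.6754 − 0.3680 = 0.3074.
0.3074 ± 0.03538 → (0.2720, 0.3428).

(0.2720, 0.3428)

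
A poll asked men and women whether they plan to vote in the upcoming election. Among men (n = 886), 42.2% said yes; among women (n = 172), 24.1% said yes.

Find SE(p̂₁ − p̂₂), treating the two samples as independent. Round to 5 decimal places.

0.03659

The two standard errors are √(0.4220×0.5780/886) = 0.01659 and √(0.2410×0.7590/172) = 0.03261.
Because the samples are independent, SE_diff = √(0.01659² + 0.03261²) = 0.03659.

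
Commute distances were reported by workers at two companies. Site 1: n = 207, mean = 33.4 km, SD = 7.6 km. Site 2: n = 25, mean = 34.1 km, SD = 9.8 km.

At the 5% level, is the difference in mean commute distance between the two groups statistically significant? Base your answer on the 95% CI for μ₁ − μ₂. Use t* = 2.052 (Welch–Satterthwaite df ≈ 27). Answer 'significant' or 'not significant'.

Standard errors of each mean: 7.6/√207 = 0.5282 and 9.8/√25 = 1.9600.
SE(x̄₁ − x̄₂) = √(0.5282² + 1.9600²) = 2.0299 for independent samples with unequal variances.
With t* = 2.052, the margin is 2.052 × 2.0299 = 4.1654.
x̄₁ − x̄₂ = 33.4 − 34.1 = -0.7000; the interval is -0.7000 ± 4.1654 = (-4.8654, 3.4654).
The interval (-4.8654, 3.4654) contains 0, so the difference is not significant.

not significant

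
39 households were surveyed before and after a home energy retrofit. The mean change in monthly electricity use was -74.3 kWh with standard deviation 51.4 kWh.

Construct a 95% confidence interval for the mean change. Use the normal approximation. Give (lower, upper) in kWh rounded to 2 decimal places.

Paired design: SE = s_d/√n = 51.4/√39 = 8.2306.
z* = 1.960; margin of error = 1.960 × 8.2306 = 16.1320.
-74.3 ± 16.1320 → (-90.43, -58.17).

(-90.43, -58.17)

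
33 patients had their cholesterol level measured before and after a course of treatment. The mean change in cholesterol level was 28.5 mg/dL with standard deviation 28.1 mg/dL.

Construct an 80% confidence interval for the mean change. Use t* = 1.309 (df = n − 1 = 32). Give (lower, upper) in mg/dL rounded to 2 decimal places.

Paired design: SE = s_d/√n = 28.1/√33 = 4.8916.
t* = 1.309; margin of error = 1.309 × 4.8916 = 6.4031.
28.5 ± 6.4031 → (22.10, 34.90).

(22.10, 34.90)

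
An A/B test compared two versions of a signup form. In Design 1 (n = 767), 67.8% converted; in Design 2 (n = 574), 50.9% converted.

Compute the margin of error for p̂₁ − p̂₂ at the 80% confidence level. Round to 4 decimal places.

0.0344

SE₁ = √(p̂₁(1−p̂₁)/n₁) = √(0.6780·0.3220/767) = 0.01687; SE₂ = √(0.5090·0.4910/574) = 0.02087.
Independent samples: SE of the difference = √(SE₁² + SE₂²) = √(0.0002845969 + 0.0004355569) = 0.02684.
z* for 80% confidence is 1.282, so the margin of error is 1.282 × 0.02684 = 0.03441.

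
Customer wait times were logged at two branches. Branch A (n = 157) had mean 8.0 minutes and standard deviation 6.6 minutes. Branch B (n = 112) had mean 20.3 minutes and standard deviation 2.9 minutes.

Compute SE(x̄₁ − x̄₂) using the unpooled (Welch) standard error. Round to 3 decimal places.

SE₁ = s₁/√n₁ = 6.6/√157 = 0.5267; SE₂ = 2.9/√112 = 0.2740.
Independent samples, unequal variances: SE_diff = √(SE₁² + SE₂²) = √(0.27741289 + 0.075076) = 0.5937.

0.594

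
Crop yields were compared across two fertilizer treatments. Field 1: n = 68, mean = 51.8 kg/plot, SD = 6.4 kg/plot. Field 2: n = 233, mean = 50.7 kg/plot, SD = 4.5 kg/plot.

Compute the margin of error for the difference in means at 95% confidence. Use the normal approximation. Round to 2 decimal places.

SE₁ = s₁/√n₁ = 6.4/√68 = 0.7761; SE₂ = 4.5/√233 = 0.2948.
Independent samples, unequal variances: SE_diff = √(SE₁² + SE₂²) = √(0.60233121 + 0.08690704) = 0.8302.
z* = 1.960, so margin of error = 1.960 × 0.8302 = 1.6272.

1.63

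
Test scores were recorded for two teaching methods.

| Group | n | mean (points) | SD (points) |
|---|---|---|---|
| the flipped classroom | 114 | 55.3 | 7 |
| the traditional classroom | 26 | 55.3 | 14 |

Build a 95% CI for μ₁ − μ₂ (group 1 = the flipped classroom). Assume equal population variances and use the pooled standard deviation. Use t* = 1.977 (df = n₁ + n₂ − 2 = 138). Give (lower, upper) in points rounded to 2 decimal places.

Pooled variance s_p² = [113·7² + 25·14²] / (114+26−2) = 75.6304, so s_p = 8.6966.
SE_diff = s_p·√(1/n₁ + 1/n₂) = 8.6966·√(1/114 + 1/26) = 1.8901.
t* = 1.977; margin = 1.977 × 1.8901 = 3.7367.
Difference = 55.3 − 55.3 = 0.0000.
0.0000 ± 3.7367 → (-3.74, 3.74).

(-3.74, 3.74)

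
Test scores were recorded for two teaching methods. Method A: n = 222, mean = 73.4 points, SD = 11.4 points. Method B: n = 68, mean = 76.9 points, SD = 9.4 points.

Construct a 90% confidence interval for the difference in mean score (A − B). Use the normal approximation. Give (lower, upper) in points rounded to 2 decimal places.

(-5.76, -1.24)

Per-group SEs: s₁/√n₁ = 11.4/√222 = 0.7651, s₂/√n₂ = 9.4/√68 = 1.1399.
Unpooled SE of the difference: √(0.58537801 + 1.29937201) = 1.3729.
Margin of error = z* · SE = 1.645 × 1.3729 = 2.2584.
x̄₁ − x̄₂ = 73.4 − 76.9 = -3.5000.
CI: -3.5000 ± 2.2584 = (-5.76, -1.24).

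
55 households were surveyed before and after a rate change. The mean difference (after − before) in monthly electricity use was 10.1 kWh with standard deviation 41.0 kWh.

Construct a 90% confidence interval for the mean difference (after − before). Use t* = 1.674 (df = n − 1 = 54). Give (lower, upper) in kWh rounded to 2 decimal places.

This is a matched-pairs design, so SE = s_d/√n = 41.0/√55 = 5.5284.
Margin = 1.674 × 5.5284 = 9.2545; the interval is 10.1 ± 9.2545 = (0.85, 19.35).

(0.85, 19.35)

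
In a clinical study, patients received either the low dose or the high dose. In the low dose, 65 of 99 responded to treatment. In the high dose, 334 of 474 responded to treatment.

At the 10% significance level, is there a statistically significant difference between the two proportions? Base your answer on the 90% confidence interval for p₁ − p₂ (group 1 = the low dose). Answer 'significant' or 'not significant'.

Sample proportions: 65/99 = 0.6566, 334/474 = 0.7046.
Each SE is √(p̂(1−p̂)/n): √(0.6566·0.3434/99) = 0.04772 and √(0.7046·0.2954/474) = 0.02095.
SE(p̂₁ − p̂₂) = √(SE₁² + SE₂²) = √(0.0022771984 + 0.0004389025) = 0.05212, since the two samples are independent.
At 90% confidence z* = 1.645; margin = 1.645 × 0.05212 = 0.08574.
The difference is 0.6566 − 0.7046 = -0.0480, so the interval is -0.0480 ± 0.08574 = (-0.13374, 0.03774).
The interval (-0.13374, 0.03774) contains 0, so the difference is not significant.

not significant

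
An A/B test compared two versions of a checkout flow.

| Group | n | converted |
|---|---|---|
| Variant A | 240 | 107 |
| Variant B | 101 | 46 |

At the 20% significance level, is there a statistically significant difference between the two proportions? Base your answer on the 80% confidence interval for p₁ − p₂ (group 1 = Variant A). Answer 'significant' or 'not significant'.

not significant

First, p̂₁ = 107/240 = 0.4458; p̂₂ = 46/101 = 0.4554.
The two standard errors are √(0.4458×0.5542/240) = 0.03208 and √(0.4554×0.5446/101) = 0.04955.
Because the samples are independent, SE_diff = √(0.03208² + 0.04955²) = 0.05903.
Using z* = 1.282 for 80%, ME = 1.282 × 0.05903 = 0.07568.
p̂₁ − p̂₂ = -0.0096; interval -0.0096 ± 0.07568 gives (-0.08528, 0.06608).
The interval (-0.08528, 0.06608) contains 0, so the difference is not significant.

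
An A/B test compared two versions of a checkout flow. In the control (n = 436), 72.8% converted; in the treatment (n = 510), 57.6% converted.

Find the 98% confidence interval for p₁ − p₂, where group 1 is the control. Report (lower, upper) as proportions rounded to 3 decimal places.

Each SE is √(p̂(1−p̂)/n): √(0.7280·0.2720/436) = 0.02131 and √(0.5760·0.4240/510) = 0.02188.
SE(p̂₁ − p̂₂) = √(SE₁² + SE₂²) = √(0.0004541161 + 0.0004787344) = 0.03054, since the two samples are independent.
At 98% confidence z* = 2.326; margin = 2.326 × 0.03054 = 0.07104.
The difference is 0.7280 − 0.5760 = 0.1520, so the interval is 0.1520 ± 0.07104 = (0.081, 0.223).

(0.081, 0.223)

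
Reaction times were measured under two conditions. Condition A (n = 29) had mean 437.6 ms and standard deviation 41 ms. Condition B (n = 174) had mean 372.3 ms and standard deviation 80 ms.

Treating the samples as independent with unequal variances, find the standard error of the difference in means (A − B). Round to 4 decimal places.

Per-group SEs: s₁/√n₁ = 41/√29 = 7.6135, s₂/√n₂ = 80/√174 = 6.0648.
Unpooled SE of the difference: √(57.96538225 + 36.78179904) = 9.7338.

9.7338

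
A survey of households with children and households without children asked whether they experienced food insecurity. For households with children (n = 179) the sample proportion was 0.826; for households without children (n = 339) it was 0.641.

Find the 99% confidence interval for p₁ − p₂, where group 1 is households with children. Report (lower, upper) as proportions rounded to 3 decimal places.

(0.086, 0.284)

The two standard errors are √(0.8260×0.1740/179) = 0.02834 and √(0.6410×0.3590/339) = 0.02605.
Because the samples are independent, SE_diff = √(0.02834² + 0.02605²) = 0.03849.
Using z* = 2.576 for 99%, ME = 2.576 × 0.03849 = 0.09915.
p̂₁ − p̂₂ = 0.1850; interval 0.1850 ± 0.09915 gives (0.086, 0.284).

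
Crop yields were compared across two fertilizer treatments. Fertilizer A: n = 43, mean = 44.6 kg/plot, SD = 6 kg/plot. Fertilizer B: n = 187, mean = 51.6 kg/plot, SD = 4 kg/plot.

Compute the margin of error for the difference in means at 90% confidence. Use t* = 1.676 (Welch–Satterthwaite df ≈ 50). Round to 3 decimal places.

Standard errors of each mean: 6/√43 = 0.9150 and 4/√187 = 0.2925.
SE(x̄₁ − x̄₂) = √(0.9150² + 0.2925²) = 0.9606 for independent samples with unequal variances.
With t* = 1.676, the margin is 1.676 × 0.9606 = 1.6100.

1.610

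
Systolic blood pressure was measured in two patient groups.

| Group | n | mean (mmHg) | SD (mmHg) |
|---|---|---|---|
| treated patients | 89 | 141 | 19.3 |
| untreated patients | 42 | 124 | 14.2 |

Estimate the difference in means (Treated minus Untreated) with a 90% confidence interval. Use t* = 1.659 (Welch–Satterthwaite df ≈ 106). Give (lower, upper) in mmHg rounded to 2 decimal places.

(12.03, 21.97)

Standard errors of each mean: 19.3/√89 = 2.0458 and 14.2/√42 = 2.1911.
SE(x̄₁ − x̄₂) = √(2.0458² + 2.1911²) = 2.9977 for independent samples with unequal variances.
With t* = 1.659, the margin is 1.659 × 2.9977 = 4.9732.
x̄₁ − x̄₂ = 141 − 124 = 17.0000; the interval is 17.0000 ± 4.9732 = (12.03, 21.97).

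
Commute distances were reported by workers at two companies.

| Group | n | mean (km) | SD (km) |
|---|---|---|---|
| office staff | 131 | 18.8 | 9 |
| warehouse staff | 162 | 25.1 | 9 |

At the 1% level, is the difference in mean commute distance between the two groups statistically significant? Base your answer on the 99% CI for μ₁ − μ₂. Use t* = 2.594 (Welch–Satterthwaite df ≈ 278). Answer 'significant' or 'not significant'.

significant

SE₁ = s₁/√n₁ = 9/√131 = 0.7863; SE₂ = 9/√162 = 0.7071.
Independent samples, unequal variances: SE_diff = √(SE₁² + SE₂²) = √(0.61826769 + 0.49999041) = 1.0575.
t* = 2.594, so margin of error = 2.594 × 1.0575 = 2.7432.
Difference in means = 18.8 − 25.1 = -6.3000.
-6.3000 ± 2.7432 → (-9.0432, -3.5568).
The interval (-9.0432, -3.5568) does not contain 0, so the difference is significant.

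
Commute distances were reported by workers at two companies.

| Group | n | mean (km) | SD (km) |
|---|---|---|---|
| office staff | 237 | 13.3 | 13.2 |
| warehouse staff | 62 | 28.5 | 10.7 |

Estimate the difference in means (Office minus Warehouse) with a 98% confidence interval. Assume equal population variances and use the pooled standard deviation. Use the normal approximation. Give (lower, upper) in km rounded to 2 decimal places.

s_p = √[((n₁−1)s₁² + (n₂−1)s₂²)/(n₁+n₂−2)] = √[(236·13.2² + 61·10.7²)/297] = 12.7267.
SE = 12.7267·√(1/237 + 1/62) = 1.8154.
With z* = 2.326, margin = 2.326 × 1.8154 = 4.2226.
x̄₁ − x̄₂ = 13.3 − 28.5 = -15.2000; interval -15.2000 ± 4.2226 = (-19.42, -10.98).

(-19.42, -10.98)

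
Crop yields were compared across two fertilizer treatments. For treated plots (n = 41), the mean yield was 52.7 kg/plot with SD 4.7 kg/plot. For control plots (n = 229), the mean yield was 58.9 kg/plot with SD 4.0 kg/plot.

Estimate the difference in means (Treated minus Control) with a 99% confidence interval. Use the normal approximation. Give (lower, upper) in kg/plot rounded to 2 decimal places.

SE₁ = s₁/√n₁ = 4.7/√41 = 0.7340; SE₂ = 4.0/√229 = 0.2643.
Independent samples, unequal variances: SE_diff = √(SE₁² + SE₂²) = √(0.538756 + 0.06985449) = 0.7801.
z* = 2.576, so margin of error = 2.576 × 0.7801 = 2.0095.
Difference in means = 52.7 − 58.9 = -6.2000.
-6.2000 ± 2.0095 → (-8.21, -4.19).

(-8.21, -4.19)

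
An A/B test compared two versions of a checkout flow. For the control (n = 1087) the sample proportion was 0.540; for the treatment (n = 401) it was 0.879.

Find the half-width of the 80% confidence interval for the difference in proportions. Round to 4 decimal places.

0.0285

The two standard errors are √(0.5400×0.4600/1087) = 0.01512 and √(0.8790×0.1210/401) = 0.01629.
Because the samples are independent, SE_diff = √(0.01512² + 0.01629²) = 0.02223.
Using z* = 1.282 for 80%, ME = 1.282 × 0.02223 = 0.02850.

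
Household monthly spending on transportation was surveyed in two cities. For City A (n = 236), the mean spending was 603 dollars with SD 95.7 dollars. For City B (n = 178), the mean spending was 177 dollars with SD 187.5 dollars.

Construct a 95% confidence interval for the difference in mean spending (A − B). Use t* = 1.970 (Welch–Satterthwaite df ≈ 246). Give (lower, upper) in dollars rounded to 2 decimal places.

Standard errors of each mean: 95.7/√236 = 6.2295 and 187.5/√178 = 14.0537.
SE(x̄₁ − x̄₂) = √(6.2295² + 14.0537²) = 15.3725 for independent samples with unequal variances.
With t* = 1.970, the margin is 1.970 × 15.3725 = 30.2838.
x̄₁ − x̄₂ = 603 − 177 = 426.0000; the interval is 426.0000 ± 30.2838 = (395.72, 456.28).

(395.72, 456.28)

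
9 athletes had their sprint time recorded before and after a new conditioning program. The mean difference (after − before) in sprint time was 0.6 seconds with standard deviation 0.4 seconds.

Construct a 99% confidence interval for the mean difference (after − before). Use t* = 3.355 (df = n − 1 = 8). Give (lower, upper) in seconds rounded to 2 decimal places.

(0.15, 1.05)

This is a matched-pairs design, so SE = s_d/√n = 0.4/√9 = 0.1333.
Margin = 3.355 × 0.1333 = 0.4472; the interval is 0.6 ± 0.4472 = (0.15, 1.05).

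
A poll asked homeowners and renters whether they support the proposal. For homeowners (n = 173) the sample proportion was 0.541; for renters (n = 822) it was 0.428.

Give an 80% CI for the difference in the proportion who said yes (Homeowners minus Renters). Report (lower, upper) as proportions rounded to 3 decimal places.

(0.060, 0.166)

SE₁ = √(p̂₁(1−p̂₁)/n₁) = √(0.5410·0.4590/173) = 0.03789; SE₂ = √(0.4280·0.5720/822) = 0.01726.
Independent samples: SE of the difference = √(SE₁² + SE₂²) = √(0.0014356521 + 0.0002979076) = 0.04164.
z* for 80% confidence is 1.282, so the margin of error is 1.282 × 0.04164 = 0.05338.
Point estimate p̂₁ − p̂₂ = 0.5410 − 0.4280 = 0.1130.
0.1130 ± 0.05338 → (0.060, 0.166).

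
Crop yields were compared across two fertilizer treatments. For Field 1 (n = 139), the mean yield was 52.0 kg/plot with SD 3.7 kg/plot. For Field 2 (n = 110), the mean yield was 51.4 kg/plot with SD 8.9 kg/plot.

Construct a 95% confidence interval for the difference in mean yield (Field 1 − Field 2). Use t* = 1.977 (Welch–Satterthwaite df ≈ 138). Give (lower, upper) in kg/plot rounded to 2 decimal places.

Per-group SEs: s₁/√n₁ = 3.7/√139 = 0.3138, s₂/√n₂ = 8.9/√110 = 0.8486.
Unpooled SE of the difference: √(0.09847044 + 0.72012196) = 0.9048.
Margin of error = t* · SE = 1.977 × 0.9048 = 1.7888.
x̄₁ − x̄₂ = 52.0 − 51.4 = 0.6000.
CI: 0.6000 ± 1.7888 = (-1.19, 2.39).

(-1.19, 2.39)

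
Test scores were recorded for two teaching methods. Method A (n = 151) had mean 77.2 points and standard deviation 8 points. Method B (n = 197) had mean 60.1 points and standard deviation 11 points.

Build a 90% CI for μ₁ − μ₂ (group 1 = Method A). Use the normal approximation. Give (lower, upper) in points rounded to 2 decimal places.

(15.42, 18.78)

Per-group SEs: s₁/√n₁ = 8/√151 = 0.6510, s₂/√n₂ = 11/√197 = 0.7837.
Unpooled SE of the difference: √(0.423801 + 0.61418569) = 1.0188.
Margin of error = z* · SE = 1.645 × 1.0188 = 1.6759.
x̄₁ − x̄₂ = 77.2 − 60.1 = 17.1000.
CI: 17.1000 ± 1.6759 = (15.42, 18.78).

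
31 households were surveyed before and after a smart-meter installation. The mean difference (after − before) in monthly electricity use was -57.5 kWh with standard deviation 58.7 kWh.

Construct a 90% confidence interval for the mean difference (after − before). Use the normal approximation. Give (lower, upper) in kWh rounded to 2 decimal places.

(-74.84, -40.16)

This is a matched-pairs design, so SE = s_d/√n = 58.7/√31 = 10.5428.
Margin = 1.645 × 10.5428 = 17.3429; the interval is -57.5 ± 17.3429 = (-74.84, -40.16).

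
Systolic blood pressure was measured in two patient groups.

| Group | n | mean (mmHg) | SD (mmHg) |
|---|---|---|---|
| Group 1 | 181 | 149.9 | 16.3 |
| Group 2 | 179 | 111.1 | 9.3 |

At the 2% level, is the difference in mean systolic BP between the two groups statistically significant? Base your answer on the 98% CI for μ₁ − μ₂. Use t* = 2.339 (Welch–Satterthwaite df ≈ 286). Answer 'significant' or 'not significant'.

significant

SE₁ = s₁/√n₁ = 16.3/√181 = 1.2116; SE₂ = 9.3/√179 = 0.6951.
Independent samples, unequal variances: SE_diff = √(SE₁² + SE₂²) = √(1.46797456 + 0.48316401) = 1.3968.
t* = 2.339, so margin of error = 2.339 × 1.3968 = 3.2671.
Difference in means = 149.9 − 111.1 = 38.8000.
38.8000 ± 3.2671 → (35.5329, 42.0671).
The interval (35.5329, 42.0671) does not contain 0, so the difference is significant.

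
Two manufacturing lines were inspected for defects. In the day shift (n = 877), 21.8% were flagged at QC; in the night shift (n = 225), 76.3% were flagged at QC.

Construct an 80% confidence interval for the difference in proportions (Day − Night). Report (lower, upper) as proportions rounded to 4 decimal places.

(-0.5855, -0.5045)

The two standard errors are √(0.2180×0.7820/877) = 0.01394 and √(0.7630×0.2370/225) = 0.02835.
Because the samples are independent, SE_diff = √(0.01394² + 0.02835²) = 0.03159.
Using z* = 1.282 for 80%, ME = 1.282 × 0.03159 = 0.04050.
p̂₁ − p̂₂ = -0.5450; interval -0.5450 ± 0.04050 gives (-0.5855, -0.5045).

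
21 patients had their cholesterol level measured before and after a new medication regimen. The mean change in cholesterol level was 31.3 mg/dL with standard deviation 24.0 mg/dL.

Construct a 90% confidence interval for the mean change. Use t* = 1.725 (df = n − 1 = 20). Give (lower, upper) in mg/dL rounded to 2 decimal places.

Paired design: SE = s_d/√n = 24.0/√21 = 5.2372.
t* = 1.725; margin of error = 1.725 × 5.2372 = 9.0342.
31.3 ± 9.0342 → (22.27, 40.33).

(22.27, 40.33)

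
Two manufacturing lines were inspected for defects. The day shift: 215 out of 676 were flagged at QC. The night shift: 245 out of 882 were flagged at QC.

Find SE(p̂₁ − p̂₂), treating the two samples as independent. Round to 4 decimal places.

0.0234

p̂₁ = 215/676 = 0.3180 and p̂₂ = 245/882 = 0.2778.
SE₁ = √(p̂₁(1−p̂₁)/n₁) = √(0.3180·0.6820/676) = 0.01791; SE₂ = √(0.2778·0.7222/882) = 0.01508.
Independent samples: SE of the difference = √(SE₁² + SE₂²) = √(0.0003207681 + 0.0002274064) = 0.02341.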